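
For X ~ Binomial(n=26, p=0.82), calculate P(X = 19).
0.092782

We have X ~ Binomial(n=26, p=0.82).

For a Binomial distribution, the PMF gives us the probability of each outcome.

Using the PMF formula:
P(X = 19) = 0.092782

Rounded to 4 decimal places: 0.0928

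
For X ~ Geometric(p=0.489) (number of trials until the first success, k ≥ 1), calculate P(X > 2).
0.261121

We have X ~ Geometric(p=0.489) (number of trials until the first success, k ≥ 1).

P(X > 2) = 1 - P(X ≤ 2)
                = 1 - F(2)
                = 1 - 0.738879
                = 0.261121

So there's approximately a 26.1% chance that X exceeds 2.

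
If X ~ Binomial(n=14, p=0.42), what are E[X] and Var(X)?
E[X] = 5.8800, Var(X) = 3.4104

We have X ~ Binomial(n=14, p=0.42).

For a Binomial distribution with n=14, p=0.42:

Expected value:
E[X] = 5.8800

Variance:
Var(X) = 3.4104

Standard deviation:
σ = √Var(X) = 1.8467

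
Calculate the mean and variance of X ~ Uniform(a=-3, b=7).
E[X] = 2.0000, Var(X) = 8.3333

We have X ~ Uniform(a=-3, b=7).

For a Uniform distribution with a=-3, b=7:

Expected value:
E[X] = 2.0000

Variance:
Var(X) = 8.3333

Standard deviation:
σ = √Var(X) = 2.8868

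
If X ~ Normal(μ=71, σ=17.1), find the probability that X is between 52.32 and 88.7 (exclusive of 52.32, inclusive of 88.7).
0.712357

We have X ~ Normal(μ=71, σ=17.1).

To find P(52.32 < X ≤ 88.7), we use:
P(52.32 < X ≤ 88.7) = P(X ≤ 88.7) - P(X ≤ 52.32)
                 = F(88.7) - F(52.32)
                 = 0.849686 - 0.137329
                 = 0.712357

So there's approximately a 71.2% chance that X falls in this range.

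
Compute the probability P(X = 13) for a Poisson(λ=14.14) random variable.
0.104867

We have X ~ Poisson(λ=14.14).

For a Poisson distribution, the PMF gives us the probability of each outcome.

Using the PMF formula:
P(X = 13) = 0.104867

Rounded to 4 decimal places: 0.1049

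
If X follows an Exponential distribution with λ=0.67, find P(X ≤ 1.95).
0.729234

We have X ~ Exponential(λ=0.67).

The CDF gives us P(X ≤ k).

Using the CDF:
P(X ≤ 1.95) = 0.729234

This means there's approximately a 72.9% chance that X is at most 1.95.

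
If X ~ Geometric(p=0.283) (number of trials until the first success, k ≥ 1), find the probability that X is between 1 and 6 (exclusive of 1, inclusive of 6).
0.581133

We have X ~ Geometric(p=0.283) (number of trials until the first success, k ≥ 1).

To find P(1 < X ≤ 6), we use:
P(1 < X ≤ 6) = P(X ≤ 6) - P(X ≤ 1)
                 = F(6) - F(1)
                 = 0.864133 - 0.283000
                 = 0.581133

So there's approximately a 58.1% chance that X falls in this range.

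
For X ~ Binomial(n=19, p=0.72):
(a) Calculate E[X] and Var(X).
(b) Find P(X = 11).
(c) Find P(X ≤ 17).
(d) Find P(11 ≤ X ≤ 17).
(a) E[X] = 13.6800, Var(X) = 3.8304
(b) P(X = 11) = 0.076973
(c) P(X ≤ 17) = 0.983669
(d) P(11 ≤ X ≤ 17) = 0.926861

We have X ~ Binomial(n=19, p=0.72).

(a) Moments:
E[X] = 13.6800
Var(X) = 3.8304
σ = √Var(X) = 1.9571

(b) Point probability using PMF:
P(X = 11) = 0.076973

(c) Cumulative probability using CDF:
P(X ≤ 17) = F(17) = 0.983669

(d) Range probability:
P(11 ≤ X ≤ 17) = P(X ≤ 17) - P(X ≤ 10)
                   = F(17) - F(10)
                   = 0.983669 - 0.056807
                   = 0.926861

This means approximately 92.7% of outcomes fall in the interval [11, 17].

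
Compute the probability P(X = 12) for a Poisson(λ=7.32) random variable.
0.032716

We have X ~ Poisson(λ=7.32).

For a Poisson distribution, the PMF gives us the probability of each outcome.

Using the PMF formula:
P(X = 12) = 0.032716

Rounded to 4 decimal places: 0.0327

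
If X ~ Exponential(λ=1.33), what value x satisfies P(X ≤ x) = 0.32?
0.2900

We have X ~ Exponential(λ=1.33).

We want to find x such that P(X ≤ x) = 0.32.

This is the 32nd percentile, which means 32% of values fall below this point.

Using the inverse CDF (quantile function):
x = F⁻¹(0.32) = 0.2900

Verification: P(X ≤ 0.2900) = 0.32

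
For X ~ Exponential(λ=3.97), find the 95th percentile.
0.7546

We have X ~ Exponential(λ=3.97).

We want to find x such that P(X ≤ x) = 0.95.

This is the 95th percentile, which means 95% of values fall below this point.

Using the inverse CDF (quantile function):
x = F⁻¹(0.95) = 0.7546

Verification: P(X ≤ 0.7546) = 0.95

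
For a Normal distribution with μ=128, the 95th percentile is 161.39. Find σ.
σ = 20.2997

For X ~ Normal(μ, σ), the p-th percentile satisfies x = μ + z_p × σ,
where z_p = Φ⁻¹(p) is the standard normal quantile.

Step 1: z_{0.95} = Φ⁻¹(0.95) = 1.6449

Step 2: Solve for σ:
161.39 = 128 + 1.6449 × σ
σ = (161.39 - 128) / 1.6449
σ = 33.39 / 1.6449
σ = 20.2997

Verification: μ + z × σ = 128 + 1.6449 × 20.2997 = 161.39 ✓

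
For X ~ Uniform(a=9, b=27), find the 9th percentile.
10.6200

We have X ~ Uniform(a=9, b=27).

We want to find x such that P(X ≤ x) = 0.09.

This is the 9th percentile, which means 9% of values fall below this point.

Using the inverse CDF (quantile function):
x = F⁻¹(0.09) = 10.6200

Verification: P(X ≤ 10.6200) = 0.09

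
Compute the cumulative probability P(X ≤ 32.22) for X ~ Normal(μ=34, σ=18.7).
0.462083

We have X ~ Normal(μ=34, σ=18.7).

The CDF gives us P(X ≤ k).

Using the CDF:
P(X ≤ 32.22) = 0.462083

This means there's approximately a 46.2% chance that X is at most 32.22.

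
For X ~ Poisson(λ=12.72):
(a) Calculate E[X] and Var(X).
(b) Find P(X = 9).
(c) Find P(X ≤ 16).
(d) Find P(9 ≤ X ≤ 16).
(a) E[X] = 12.7200, Var(X) = 12.7200
(b) P(X = 9) = 0.071845
(c) P(X ≤ 16) = 0.854961
(d) P(9 ≤ X ≤ 16) = 0.741692

We have X ~ Poisson(λ=12.72).

(a) Moments:
E[X] = 12.7200
Var(X) = 12.7200
σ = √Var(X) = 3.5665

(b) Point probability using PMF:
P(X = 9) = 0.071845

(c) Cumulative probability using CDF:
P(X ≤ 16) = F(16) = 0.854961

(d) Range probability:
P(9 ≤ X ≤ 16) = P(X ≤ 16) - P(X ≤ 8)
                   = F(16) - F(8)
                   = 0.854961 - 0.113268
                   = 0.741692

This means approximately 74.2% of outcomes fall in the interval [9, 16].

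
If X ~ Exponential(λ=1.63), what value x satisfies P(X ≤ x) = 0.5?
0.4252

We have X ~ Exponential(λ=1.63).

We want to find x such that P(X ≤ x) = 0.5.

This is the 50th percentile, which means 50% of values fall below this point.

Using the inverse CDF (quantile function):
x = F⁻¹(0.5) = 0.4252

Verification: P(X ≤ 0.4252) = 0.5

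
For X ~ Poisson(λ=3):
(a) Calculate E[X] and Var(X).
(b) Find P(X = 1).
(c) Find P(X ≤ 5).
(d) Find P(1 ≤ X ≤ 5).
(a) E[X] = 3.0000, Var(X) = 3.0000
(b) P(X = 1) = 0.149361
(c) P(X ≤ 5) = 0.916082
(d) P(1 ≤ X ≤ 5) = 0.866295

We have X ~ Poisson(λ=3).

(a) Moments:
E[X] = 3.0000
Var(X) = 3.0000
σ = √Var(X) = 1.7321

(b) Point probability using PMF:
P(X = 1) = 0.149361

(c) Cumulative probability using CDF:
P(X ≤ 5) = F(5) = 0.916082

(d) Range probability:
P(1 ≤ X ≤ 5) = P(X ≤ 5) - P(X ≤ 0)
                   = F(5) - F(0)
                   = 0.916082 - 0.049787
                   = 0.866295

This means approximately 86.6% of outcomes fall in the interval [1, 5].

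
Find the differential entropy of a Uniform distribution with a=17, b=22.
1.6094 nats

We have X ~ Uniform(a=17, b=22).

The differential entropy measures the uncertainty or information content of the distribution.

For a Uniform distribution with a=17, b=22:
h(X) = 1.6094 nats

(In bits, this would be 2.3219 bits.)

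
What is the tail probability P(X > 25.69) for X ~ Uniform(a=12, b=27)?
0.087333

We have X ~ Uniform(a=12, b=27).

P(X > 25.69) = 1 - P(X ≤ 25.69)
                = 1 - F(25.69)
                = 1 - 0.912667
                = 0.087333

So there's approximately a 8.7% chance that X exceeds 25.69.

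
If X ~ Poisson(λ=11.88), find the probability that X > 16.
0.094906

We have X ~ Poisson(λ=11.88).

P(X > 16) = 1 - P(X ≤ 16)
                = 1 - F(16)
                = 1 - 0.905094
                = 0.094906

So there's approximately a 9.5% chance that X exceeds 16.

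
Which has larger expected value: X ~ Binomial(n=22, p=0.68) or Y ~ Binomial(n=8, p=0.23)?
X has larger mean (14.9600 > 1.8400)

Compute the expected value for each distribution:

X ~ Binomial(n=22, p=0.68):
E[X] = 14.9600

Y ~ Binomial(n=8, p=0.23):
E[Y] = 1.8400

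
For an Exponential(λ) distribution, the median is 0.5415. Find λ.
λ = 1.2801

For X ~ Exponential(λ), the CDF is F(x) = 1 - e^(-λx).
The median m satisfies F(m) = 0.5:
1 - e^(-λm) = 0.5
e^(-λm) = 0.5
λm = ln(2)
m = ln(2) / λ

Given m = 0.5415:
λ = ln(2) / 0.5415 = 0.693147 / 0.5415 = 1.2801

Verification: ln(2) / 1.2801 = 0.5415 ✓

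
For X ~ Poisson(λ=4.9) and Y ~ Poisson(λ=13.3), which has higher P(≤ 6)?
X has higher probability (P(X ≤ 6) = 0.7767 > P(Y ≤ 6) = 0.0217)

Compute P(≤ 6) for each distribution:

X ~ Poisson(λ=4.9):
P(X ≤ 6) = 0.7767

Y ~ Poisson(λ=13.3):
P(Y ≤ 6) = 0.0217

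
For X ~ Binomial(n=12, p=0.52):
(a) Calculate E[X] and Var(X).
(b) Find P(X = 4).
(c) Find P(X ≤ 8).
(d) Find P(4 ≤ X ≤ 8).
(a) E[X] = 6.2400, Var(X) = 2.9952
(b) P(X = 4) = 0.101988
(c) P(X ≤ 8) = 0.905662
(d) P(4 ≤ X ≤ 8) = 0.850140

We have X ~ Binomial(n=12, p=0.52).

(a) Moments:
E[X] = 6.2400
Var(X) = 2.9952
σ = √Var(X) = 1.7307

(b) Point probability using PMF:
P(X = 4) = 0.101988

(c) Cumulative probability using CDF:
P(X ≤ 8) = F(8) = 0.905662

(d) Range probability:
P(4 ≤ X ≤ 8) = P(X ≤ 8) - P(X ≤ 3)
                   = F(8) - F(3)
                   = 0.905662 - 0.055522
                   = 0.850140

This means approximately 85.0% of outcomes fall in the interval [4, 8].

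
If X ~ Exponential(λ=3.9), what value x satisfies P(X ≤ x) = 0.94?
0.7214

We have X ~ Exponential(λ=3.9).

We want to find x such that P(X ≤ x) = 0.94.

This is the 94th percentile, which means 94% of values fall below this point.

Using the inverse CDF (quantile function):
x = F⁻¹(0.94) = 0.7214

Verification: P(X ≤ 0.7214) = 0.94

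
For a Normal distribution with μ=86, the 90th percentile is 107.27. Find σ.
σ = 16.5971

For X ~ Normal(μ, σ), the p-th percentile satisfies x = μ + z_p × σ,
where z_p = Φ⁻¹(p) is the standard normal quantile.

Step 1: z_{0.9} = Φ⁻¹(0.9) = 1.2816

Step 2: Solve for σ:
107.27 = 86 + 1.2816 × σ
σ = (107.27 - 86) / 1.2816
σ = 21.27 / 1.2816
σ = 16.5971

Verification: μ + z × σ = 86 + 1.2816 × 16.5971 = 107.27 ✓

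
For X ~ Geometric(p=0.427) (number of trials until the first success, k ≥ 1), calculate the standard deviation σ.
1.7728

We have X ~ Geometric(p=0.427) (number of trials until the first success, k ≥ 1).

For a Geometric distribution with p=0.427 (number of trials until the first success, k ≥ 1):
σ = √Var(X) = 1.7728

The standard deviation is the square root of the variance.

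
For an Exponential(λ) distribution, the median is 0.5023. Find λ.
λ = 1.3799

For X ~ Exponential(λ), the CDF is F(x) = 1 - e^(-λx).
The median m satisfies F(m) = 0.5:
1 - e^(-λm) = 0.5
e^(-λm) = 0.5
λm = ln(2)
m = ln(2) / λ

Given m = 0.5023:
λ = ln(2) / 0.5023 = 0.693147 / 0.5023 = 1.3799

Verification: ln(2) / 1.3799 = 0.5023 ✓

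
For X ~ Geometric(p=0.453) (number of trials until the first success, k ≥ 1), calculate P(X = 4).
0.074141

We have X ~ Geometric(p=0.453) (number of trials until the first success, k ≥ 1).

For a Geometric distribution, the PMF gives us the probability of each outcome.

Using the PMF formula:
P(X = 4) = 0.074141

Rounded to 4 decimal places: 0.0741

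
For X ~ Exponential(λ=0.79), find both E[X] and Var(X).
E[X] = 1.2658, Var(X) = 1.6023

We have X ~ Exponential(λ=0.79).

For an Exponential distribution with λ=0.79:

Expected value:
E[X] = 1.2658

Variance:
Var(X) = 1.6023

Standard deviation:
σ = √Var(X) = 1.2658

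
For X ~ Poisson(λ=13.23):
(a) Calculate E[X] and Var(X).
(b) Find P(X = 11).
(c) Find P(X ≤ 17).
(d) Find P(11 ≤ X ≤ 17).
(a) E[X] = 13.2300, Var(X) = 13.2300
(b) P(X = 11) = 0.097788
(c) P(X ≤ 17) = 0.877375
(d) P(11 ≤ X ≤ 17) = 0.644918

We have X ~ Poisson(λ=13.23).

(a) Moments:
E[X] = 13.2300
Var(X) = 13.2300
σ = √Var(X) = 3.6373

(b) Point probability using PMF:
P(X = 11) = 0.097788

(c) Cumulative probability using CDF:
P(X ≤ 17) = F(17) = 0.877375

(d) Range probability:
P(11 ≤ X ≤ 17) = P(X ≤ 17) - P(X ≤ 10)
                   = F(17) - F(10)
                   = 0.877375 - 0.232457
                   = 0.644918

This means approximately 64.5% of outcomes fall in the interval [11, 17].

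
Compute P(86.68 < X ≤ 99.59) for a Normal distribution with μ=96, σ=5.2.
0.718482

We have X ~ Normal(μ=96, σ=5.2).

To find P(86.68 < X ≤ 99.59), we use:
P(86.68 < X ≤ 99.59) = P(X ≤ 99.59) - P(X ≤ 86.68)
                 = F(99.59) - F(86.68)
                 = 0.755024 - 0.036542
                 = 0.718482

So there's approximately a 71.8% chance that X falls in this range.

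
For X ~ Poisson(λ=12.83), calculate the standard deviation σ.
3.5819

We have X ~ Poisson(λ=12.83).

For a Poisson distribution with λ=12.83:
σ = √Var(X) = 3.5819

The standard deviation is the square root of the variance.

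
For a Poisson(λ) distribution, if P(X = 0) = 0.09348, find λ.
λ = 2.3700

For a Poisson(λ) distribution, the PMF at 0 is:
P(X = 0) = λ^0 e^(-λ) / 0! = e^(-λ)

Given P(X = 0) = 0.09348:
e^(-λ) = 0.09348
-λ = ln(0.09348)
λ = -ln(0.09348) = 2.3700

Verification: e^(-2.3700) = 0.09348 ✓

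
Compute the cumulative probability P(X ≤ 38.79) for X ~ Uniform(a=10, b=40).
0.959667

We have X ~ Uniform(a=10, b=40).

The CDF gives us P(X ≤ k).

Using the CDF:
P(X ≤ 38.79) = 0.959667

This means there's approximately a 96.0% chance that X is at most 38.79.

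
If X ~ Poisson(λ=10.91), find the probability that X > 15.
0.087881

We have X ~ Poisson(λ=10.91).

P(X > 15) = 1 - P(X ≤ 15)
                = 1 - F(15)
                = 1 - 0.912119
                = 0.087881

So there's approximately a 8.8% chance that X exceeds 15.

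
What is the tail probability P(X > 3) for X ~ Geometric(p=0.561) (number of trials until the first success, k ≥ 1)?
0.084605

We have X ~ Geometric(p=0.561) (number of trials until the first success, k ≥ 1).

P(X > 3) = 1 - P(X ≤ 3)
                = 1 - F(3)
                = 1 - 0.915395
                = 0.084605

So there's approximately a 8.5% chance that X exceeds 3.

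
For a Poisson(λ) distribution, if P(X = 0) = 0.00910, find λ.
λ = 4.6995

For a Poisson(λ) distribution, the PMF at 0 is:
P(X = 0) = λ^0 e^(-λ) / 0! = e^(-λ)

Given P(X = 0) = 0.00910:
e^(-λ) = 0.00910
-λ = ln(0.00910)
λ = -ln(0.00910) = 4.6995

Verification: e^(-4.6995) = 0.00910 ✓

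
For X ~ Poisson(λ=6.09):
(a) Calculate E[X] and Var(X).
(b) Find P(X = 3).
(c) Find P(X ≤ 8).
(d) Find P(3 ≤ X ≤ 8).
(a) E[X] = 6.0900, Var(X) = 6.0900
(b) P(X = 3) = 0.085280
(c) P(X ≤ 8) = 0.837806
(d) P(3 ≤ X ≤ 8) = 0.779735

We have X ~ Poisson(λ=6.09).

(a) Moments:
E[X] = 6.0900
Var(X) = 6.0900
σ = √Var(X) = 2.4678

(b) Point probability using PMF:
P(X = 3) = 0.085280

(c) Cumulative probability using CDF:
P(X ≤ 8) = F(8) = 0.837806

(d) Range probability:
P(3 ≤ X ≤ 8) = P(X ≤ 8) - P(X ≤ 2)
                   = F(8) - F(2)
                   = 0.837806 - 0.058072
                   = 0.779735

This means approximately 78.0% of outcomes fall in the interval [3, 8].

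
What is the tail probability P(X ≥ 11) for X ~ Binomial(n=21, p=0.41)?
0.199993

We have X ~ Binomial(n=21, p=0.41).

For discrete distributions, P(X ≥ 11) = 1 - P(X ≤ 10).

P(X ≤ 10) = 0.800007
P(X ≥ 11) = 1 - 0.800007 = 0.199993

So there's approximately a 20.0% chance that X is at least 11.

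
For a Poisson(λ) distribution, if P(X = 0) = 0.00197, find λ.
λ = 6.2297

For a Poisson(λ) distribution, the PMF at 0 is:
P(X = 0) = λ^0 e^(-λ) / 0! = e^(-λ)

Given P(X = 0) = 0.00197:
e^(-λ) = 0.00197
-λ = ln(0.00197)
λ = -ln(0.00197) = 6.2297

Verification: e^(-6.2297) = 0.00197 ✓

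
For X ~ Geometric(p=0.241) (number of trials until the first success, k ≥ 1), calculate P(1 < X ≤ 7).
0.613892

We have X ~ Geometric(p=0.241) (number of trials until the first success, k ≥ 1).

To find P(1 < X ≤ 7), we use:
P(1 < X ≤ 7) = P(X ≤ 7) - P(X ≤ 1)
                 = F(7) - F(1)
                 = 0.854892 - 0.241000
                 = 0.613892

So there's approximately a 61.4% chance that X falls in this range.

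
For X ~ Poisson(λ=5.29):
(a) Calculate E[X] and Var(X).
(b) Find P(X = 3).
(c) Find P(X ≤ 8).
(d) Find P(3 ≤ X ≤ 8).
(a) E[X] = 5.2900, Var(X) = 5.2900
(b) P(X = 3) = 0.124394
(c) P(X ≤ 8) = 0.911323
(d) P(3 ≤ X ≤ 8) = 0.809065

We have X ~ Poisson(λ=5.29).

(a) Moments:
E[X] = 5.2900
Var(X) = 5.2900
σ = √Var(X) = 2.3000

(b) Point probability using PMF:
P(X = 3) = 0.124394

(c) Cumulative probability using CDF:
P(X ≤ 8) = F(8) = 0.911323

(d) Range probability:
P(3 ≤ X ≤ 8) = P(X ≤ 8) - P(X ≤ 2)
                   = F(8) - F(2)
                   = 0.911323 - 0.102257
                   = 0.809065

This means approximately 80.9% of outcomes fall in the interval [3, 8].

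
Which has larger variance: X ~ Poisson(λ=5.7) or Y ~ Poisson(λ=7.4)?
Y has larger variance (7.4000 > 5.7000)

Compute the variance for each distribution:

X ~ Poisson(λ=5.7):
Var(X) = 5.7000

Y ~ Poisson(λ=7.4):
Var(Y) = 7.4000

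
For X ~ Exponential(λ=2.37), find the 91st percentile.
1.0160

We have X ~ Exponential(λ=2.37).

We want to find x such that P(X ≤ x) = 0.91.

This is the 91st percentile, which means 91% of values fall below this point.

Using the inverse CDF (quantile function):
x = F⁻¹(0.91) = 1.0160

Verification: P(X ≤ 1.0160) = 0.91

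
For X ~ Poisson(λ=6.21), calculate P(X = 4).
0.124505

We have X ~ Poisson(λ=6.21).

For a Poisson distribution, the PMF gives us the probability of each outcome.

Using the PMF formula:
P(X = 4) = 0.124505

Rounded to 4 decimal places: 0.1245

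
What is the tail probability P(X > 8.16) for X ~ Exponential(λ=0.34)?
0.062387

We have X ~ Exponential(λ=0.34).

P(X > 8.16) = 1 - P(X ≤ 8.16)
                = 1 - F(8.16)
                = 1 - 0.937613
                = 0.062387

So there's approximately a 6.2% chance that X exceeds 8.16.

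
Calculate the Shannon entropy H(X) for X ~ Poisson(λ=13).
2.6947 nats

We have X ~ Poisson(λ=13).

The Shannon entropy measures the uncertainty or information content of the distribution.

For a Poisson distribution with λ=13:
H(X) = 2.6947 nats

(In bits, this would be 3.8877 bits.)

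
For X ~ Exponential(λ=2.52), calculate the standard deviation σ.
0.3968

We have X ~ Exponential(λ=2.52).

For an Exponential distribution with λ=2.52:
σ = √Var(X) = 0.3968

The standard deviation is the square root of the variance.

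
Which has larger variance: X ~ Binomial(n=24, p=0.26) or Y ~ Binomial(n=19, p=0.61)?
X has larger variance (4.6176 > 4.5201)

Compute the variance for each distribution:

X ~ Binomial(n=24, p=0.26):
Var(X) = 4.6176

Y ~ Binomial(n=19, p=0.61):
Var(Y) = 4.5201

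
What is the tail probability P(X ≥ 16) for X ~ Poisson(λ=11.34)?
0.111866

We have X ~ Poisson(λ=11.34).

For discrete distributions, P(X ≥ 16) = 1 - P(X ≤ 15).

P(X ≤ 15) = 0.888134
P(X ≥ 16) = 1 - 0.888134 = 0.111866

So there's approximately a 11.2% chance that X is at least 16.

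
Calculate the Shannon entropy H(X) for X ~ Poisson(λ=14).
2.7323 nats

We have X ~ Poisson(λ=14).

The Shannon entropy measures the uncertainty or information content of the distribution.

For a Poisson distribution with λ=14:
H(X) = 2.7323 nats

(In bits, this would be 3.9418 bits.)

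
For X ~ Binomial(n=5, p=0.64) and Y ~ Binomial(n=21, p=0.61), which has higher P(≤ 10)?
X has higher probability (P(X ≤ 10) = 1.0000 > P(Y ≤ 10) = 0.1508)

Compute P(≤ 10) for each distribution:

X ~ Binomial(n=5, p=0.64):
P(X ≤ 10) = 1.0000

Y ~ Binomial(n=21, p=0.61):
P(Y ≤ 10) = 0.1508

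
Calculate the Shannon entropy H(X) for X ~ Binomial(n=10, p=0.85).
1.4866 nats

We have X ~ Binomial(n=10, p=0.85).

The Shannon entropy measures the uncertainty or information content of the distribution.

For a Binomial distribution with n=10, p=0.85:
H(X) = 1.4866 nats

(In bits, this would be 2.1448 bits.)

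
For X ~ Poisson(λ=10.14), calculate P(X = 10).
0.124989

We have X ~ Poisson(λ=10.14).

For a Poisson distribution, the PMF gives us the probability of each outcome.

Using the PMF formula:
P(X = 10) = 0.124989

Rounded to 4 decimal places: 0.1250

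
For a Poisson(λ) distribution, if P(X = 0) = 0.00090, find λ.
λ = 7.0131

For a Poisson(λ) distribution, the PMF at 0 is:
P(X = 0) = λ^0 e^(-λ) / 0! = e^(-λ)

Given P(X = 0) = 0.00090:
e^(-λ) = 0.00090
-λ = ln(0.00090)
λ = -ln(0.00090) = 7.0131

Verification: e^(-7.0131) = 0.00090 ✓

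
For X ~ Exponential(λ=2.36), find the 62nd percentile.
0.4100

We have X ~ Exponential(λ=2.36).

We want to find x such that P(X ≤ x) = 0.62.

This is the 62nd percentile, which means 62% of values fall below this point.

Using the inverse CDF (quantile function):
x = F⁻¹(0.62) = 0.4100

Verification: P(X ≤ 0.4100) = 0.62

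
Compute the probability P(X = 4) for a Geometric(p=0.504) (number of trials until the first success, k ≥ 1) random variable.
0.061500

We have X ~ Geometric(p=0.504) (number of trials until the first success, k ≥ 1).

For a Geometric distribution, the PMF gives us the probability of each outcome.

Using the PMF formula:
P(X = 4) = 0.061500

Rounded to 4 decimal places: 0.0615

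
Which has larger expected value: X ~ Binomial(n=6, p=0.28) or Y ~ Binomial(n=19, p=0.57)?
Y has larger mean (10.8300 > 1.6800)

Compute the expected value for each distribution:

X ~ Binomial(n=6, p=0.28):
E[X] = 1.6800

Y ~ Binomial(n=19, p=0.57):
E[Y] = 10.8300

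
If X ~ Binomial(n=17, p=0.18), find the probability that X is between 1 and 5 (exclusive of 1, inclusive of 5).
0.768390

We have X ~ Binomial(n=17, p=0.18).

To find P(1 < X ≤ 5), we use:
P(1 < X ≤ 5) = P(X ≤ 5) - P(X ≤ 1)
                 = F(5) - F(1)
                 = 0.930516 - 0.162126
                 = 0.768390

So there's approximately a 76.8% chance that X falls in this range.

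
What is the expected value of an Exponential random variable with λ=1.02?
0.9804

We have X ~ Exponential(λ=1.02).

For an Exponential distribution with λ=1.02:
E[X] = 0.9804

This is the expected (average) value of X.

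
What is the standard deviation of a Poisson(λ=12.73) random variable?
3.5679

We have X ~ Poisson(λ=12.73).

For a Poisson distribution with λ=12.73:
σ = √Var(X) = 3.5679

The standard deviation is the square root of the variance.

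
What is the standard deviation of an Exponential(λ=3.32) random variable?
0.3012

We have X ~ Exponential(λ=3.32).

For an Exponential distribution with λ=3.32:
σ = √Var(X) = 0.3012

The standard deviation is the square root of the variance.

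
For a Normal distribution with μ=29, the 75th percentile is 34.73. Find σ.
σ = 8.4953

For X ~ Normal(μ, σ), the p-th percentile satisfies x = μ + z_p × σ,
where z_p = Φ⁻¹(p) is the standard normal quantile.

Step 1: z_{0.75} = Φ⁻¹(0.75) = 0.6745

Step 2: Solve for σ:
34.73 = 29 + 0.6745 × σ
σ = (34.73 - 29) / 0.6745
σ = 5.73 / 0.6745
σ = 8.4953

Verification: μ + z × σ = 29 + 0.6745 × 8.4953 = 34.73 ✓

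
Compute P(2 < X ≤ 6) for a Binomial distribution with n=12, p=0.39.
0.764227

We have X ~ Binomial(n=12, p=0.39).

To find P(2 < X ≤ 6), we use:
P(2 < X ≤ 6) = P(X ≤ 6) - P(X ≤ 2)
                 = F(6) - F(2)
                 = 0.858855 - 0.094629
                 = 0.764227

So there's approximately a 76.4% chance that X falls in this range.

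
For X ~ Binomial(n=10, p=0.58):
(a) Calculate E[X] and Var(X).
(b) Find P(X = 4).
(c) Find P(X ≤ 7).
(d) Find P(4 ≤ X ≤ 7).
(a) E[X] = 5.8000, Var(X) = 2.4360
(b) P(X = 4) = 0.130445
(c) P(X ≤ 7) = 0.862839
(d) P(4 ≤ X ≤ 7) = 0.791675

We have X ~ Binomial(n=10, p=0.58).

(a) Moments:
E[X] = 5.8000
Var(X) = 2.4360
σ = √Var(X) = 1.5608

(b) Point probability using PMF:
P(X = 4) = 0.130445

(c) Cumulative probability using CDF:
P(X ≤ 7) = F(7) = 0.862839

(d) Range probability:
P(4 ≤ X ≤ 7) = P(X ≤ 7) - P(X ≤ 3)
                   = F(7) - F(3)
                   = 0.862839 - 0.071164
                   = 0.791675

This means approximately 79.2% of outcomes fall in the interval [4, 7].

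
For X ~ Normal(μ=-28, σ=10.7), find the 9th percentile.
-42.3461

We have X ~ Normal(μ=-28, σ=10.7).

We want to find x such that P(X ≤ x) = 0.09.

This is the 9th percentile, which means 9% of values fall below this point.

Using the inverse CDF (quantile function):
x = F⁻¹(0.09) = -42.3461

Verification: P(X ≤ -42.3461) = 0.09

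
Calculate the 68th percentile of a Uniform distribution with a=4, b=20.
14.8800

We have X ~ Uniform(a=4, b=20).

We want to find x such that P(X ≤ x) = 0.68.

This is the 68th percentile, which means 68% of values fall below this point.

Using the inverse CDF (quantile function):
x = F⁻¹(0.68) = 14.8800

Verification: P(X ≤ 14.8800) = 0.68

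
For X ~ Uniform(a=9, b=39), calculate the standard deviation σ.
8.6603

We have X ~ Uniform(a=9, b=39).

For a Uniform distribution with a=9, b=39:
σ = √Var(X) = 8.6603

The standard deviation is the square root of the variance.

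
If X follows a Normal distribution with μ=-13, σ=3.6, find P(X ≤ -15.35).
0.256950

We have X ~ Normal(μ=-13, σ=3.6).

The CDF gives us P(X ≤ k).

Using the CDF:
P(X ≤ -15.35) = 0.256950

This means there's approximately a 25.7% chance that X is at most -15.35.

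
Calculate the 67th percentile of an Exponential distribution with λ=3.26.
0.3401

We have X ~ Exponential(λ=3.26).

We want to find x such that P(X ≤ x) = 0.67.

This is the 67th percentile, which means 67% of values fall below this point.

Using the inverse CDF (quantile function):
x = F⁻¹(0.67) = 0.3401

Verification: P(X ≤ 0.3401) = 0.67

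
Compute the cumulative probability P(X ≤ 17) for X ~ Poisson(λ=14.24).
0.809660

We have X ~ Poisson(λ=14.24).

The CDF gives us P(X ≤ k).

Using the CDF:
P(X ≤ 17) = 0.809660

This means there's approximately a 81.0% chance that X is at most 17.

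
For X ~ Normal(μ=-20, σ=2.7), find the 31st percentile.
-21.3388

We have X ~ Normal(μ=-20, σ=2.7).

We want to find x such that P(X ≤ x) = 0.31.

This is the 31st percentile, which means 31% of values fall below this point.

Using the inverse CDF (quantile function):
x = F⁻¹(0.31) = -21.3388

Verification: P(X ≤ -21.3388) = 0.31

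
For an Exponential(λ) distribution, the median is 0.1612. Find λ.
λ = 4.2999

For X ~ Exponential(λ), the CDF is F(x) = 1 - e^(-λx).
The median m satisfies F(m) = 0.5:
1 - e^(-λm) = 0.5
e^(-λm) = 0.5
λm = ln(2)
m = ln(2) / λ

Given m = 0.1612:
λ = ln(2) / 0.1612 = 0.693147 / 0.1612 = 4.2999

Verification: ln(2) / 4.2999 = 0.1612 ✓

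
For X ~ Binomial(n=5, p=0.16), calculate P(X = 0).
0.418212

We have X ~ Binomial(n=5, p=0.16).

For a Binomial distribution, the PMF gives us the probability of each outcome.

Using the PMF formula:
P(X = 0) = 0.418212

Rounded to 4 decimal places: 0.4182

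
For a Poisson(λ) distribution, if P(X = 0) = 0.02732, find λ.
λ = 3.6001

For a Poisson(λ) distribution, the PMF at 0 is:
P(X = 0) = λ^0 e^(-λ) / 0! = e^(-λ)

Given P(X = 0) = 0.02732:
e^(-λ) = 0.02732
-λ = ln(0.02732)
λ = -ln(0.02732) = 3.6001

Verification: e^(-3.6001) = 0.02732 ✓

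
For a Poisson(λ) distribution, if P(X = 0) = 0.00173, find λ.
λ = 6.3596

For a Poisson(λ) distribution, the PMF at 0 is:
P(X = 0) = λ^0 e^(-λ) / 0! = e^(-λ)

Given P(X = 0) = 0.00173:
e^(-λ) = 0.00173
-λ = ln(0.00173)
λ = -ln(0.00173) = 6.3596

Verification: e^(-6.3596) = 0.00173 ✓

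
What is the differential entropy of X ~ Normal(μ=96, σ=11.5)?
3.8613 nats

We have X ~ Normal(μ=96, σ=11.5).

The differential entropy measures the uncertainty or information content of the distribution.

For a Normal distribution with μ=96, σ=11.5:
h(X) = 3.8613 nats

(In bits, this would be 5.5707 bits.)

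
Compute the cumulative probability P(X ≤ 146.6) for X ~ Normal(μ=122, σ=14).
0.960553

We have X ~ Normal(μ=122, σ=14).

The CDF gives us P(X ≤ k).

Using the CDF:
P(X ≤ 146.6) = 0.960553

This means there's approximately a 96.1% chance that X is at most 146.6.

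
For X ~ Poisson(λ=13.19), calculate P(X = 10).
0.082100

We have X ~ Poisson(λ=13.19).

For a Poisson distribution, the PMF gives us the probability of each outcome.

Using the PMF formula:
P(X = 10) = 0.082100

Rounded to 4 decimal places: 0.0821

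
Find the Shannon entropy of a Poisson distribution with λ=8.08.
2.4525 nats

We have X ~ Poisson(λ=8.08).

The Shannon entropy measures the uncertainty or information content of the distribution.

For a Poisson distribution with λ=8.08:
H(X) = 2.4525 nats

(In bits, this would be 3.5383 bits.)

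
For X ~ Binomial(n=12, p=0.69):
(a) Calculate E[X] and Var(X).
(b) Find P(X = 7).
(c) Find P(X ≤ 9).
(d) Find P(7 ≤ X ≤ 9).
(a) E[X] = 8.2800, Var(X) = 2.5668
(b) P(X = 7) = 0.168841
(c) P(X ≤ 9) = 0.770412
(d) P(7 ≤ X ≤ 9) = 0.636074

We have X ~ Binomial(n=12, p=0.69).

(a) Moments:
E[X] = 8.2800
Var(X) = 2.5668
σ = √Var(X) = 1.6021

(b) Point probability using PMF:
P(X = 7) = 0.168841

(c) Cumulative probability using CDF:
P(X ≤ 9) = F(9) = 0.770412

(d) Range probability:
P(7 ≤ X ≤ 9) = P(X ≤ 9) - P(X ≤ 6)
                   = F(9) - F(6)
                   = 0.770412 - 0.134339
                   = 0.636074

This means approximately 63.6% of outcomes fall in the interval [7, 9].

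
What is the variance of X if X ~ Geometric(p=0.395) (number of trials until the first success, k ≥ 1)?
3.8776

We have X ~ Geometric(p=0.395) (number of trials until the first success, k ≥ 1).

For a Geometric distribution with p=0.395 (number of trials until the first success, k ≥ 1):
Var(X) = 3.8776

The variance measures the spread of the distribution around the mean.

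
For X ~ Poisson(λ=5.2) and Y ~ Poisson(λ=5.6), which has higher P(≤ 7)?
X has higher probability (P(X ≤ 7) = 0.8449 > P(Y ≤ 7) = 0.7970)

Compute P(≤ 7) for each distribution:

X ~ Poisson(λ=5.2):
P(X ≤ 7) = 0.8449

Y ~ Poisson(λ=5.6):
P(Y ≤ 7) = 0.7970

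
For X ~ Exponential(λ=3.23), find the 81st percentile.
0.5142

We have X ~ Exponential(λ=3.23).

We want to find x such that P(X ≤ x) = 0.81.

This is the 81st percentile, which means 81% of values fall below this point.

Using the inverse CDF (quantile function):
x = F⁻¹(0.81) = 0.5142

Verification: P(X ≤ 0.5142) = 0.81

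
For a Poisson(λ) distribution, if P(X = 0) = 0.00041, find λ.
λ = 7.7994

For a Poisson(λ) distribution, the PMF at 0 is:
P(X = 0) = λ^0 e^(-λ) / 0! = e^(-λ)

Given P(X = 0) = 0.00041:
e^(-λ) = 0.00041
-λ = ln(0.00041)
λ = -ln(0.00041) = 7.7994

Verification: e^(-7.7994) = 0.00041 ✓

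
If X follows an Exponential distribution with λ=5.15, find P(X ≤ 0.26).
0.737892

We have X ~ Exponential(λ=5.15).

The CDF gives us P(X ≤ k).

Using the CDF:
P(X ≤ 0.26) = 0.737892

This means there's approximately a 73.8% chance that X is at most 0.26.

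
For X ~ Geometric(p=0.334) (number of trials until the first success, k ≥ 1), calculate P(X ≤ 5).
0.868970

We have X ~ Geometric(p=0.334) (number of trials until the first success, k ≥ 1).

The CDF gives us P(X ≤ k).

Using the CDF:
P(X ≤ 5) = 0.868970

This means there's approximately a 86.9% chance that X is at most 5.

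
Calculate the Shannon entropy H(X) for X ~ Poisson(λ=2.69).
1.8714 nats

We have X ~ Poisson(λ=2.69).

The Shannon entropy measures the uncertainty or information content of the distribution.

For a Poisson distribution with λ=2.69:
H(X) = 1.8714 nats

(In bits, this would be 2.6999 bits.)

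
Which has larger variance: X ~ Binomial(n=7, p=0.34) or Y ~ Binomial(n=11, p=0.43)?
Y has larger variance (2.6961 > 1.5708)

Compute the variance for each distribution:

X ~ Binomial(n=7, p=0.34):
Var(X) = 1.5708

Y ~ Binomial(n=11, p=0.43):
Var(Y) = 2.6961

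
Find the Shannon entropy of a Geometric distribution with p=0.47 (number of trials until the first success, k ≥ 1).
1.4709 nats

We have X ~ Geometric(p=0.47) (number of trials until the first success, k ≥ 1).

The Shannon entropy measures the uncertainty or information content of the distribution.

For a Geometric distribution with p=0.47 (number of trials until the first success, k ≥ 1):
H(X) = 1.4709 nats

(In bits, this would be 2.1221 bits.)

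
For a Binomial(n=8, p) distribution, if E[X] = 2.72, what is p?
p = 0.34

For a Binomial(n, p) distribution:
E[X] = n × p

Given n = 8 and E[X] = 2.72:
2.72 = 8 × p
p = 2.72 / 8 = 0.34

Verification: Binomial(8, 0.34) has E[X] = 2.72 ✓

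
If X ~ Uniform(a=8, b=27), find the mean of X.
17.5000

We have X ~ Uniform(a=8, b=27).

For a Uniform distribution with a=8, b=27:
E[X] = 17.5000

This is the expected (average) value of X.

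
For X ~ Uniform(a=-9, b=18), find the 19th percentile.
-3.8700

We have X ~ Uniform(a=-9, b=18).

We want to find x such that P(X ≤ x) = 0.19.

This is the 19th percentile, which means 19% of values fall below this point.

Using the inverse CDF (quantile function):
x = F⁻¹(0.19) = -3.8700

Verification: P(X ≤ -3.8700) = 0.19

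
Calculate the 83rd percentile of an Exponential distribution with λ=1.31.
1.3526

We have X ~ Exponential(λ=1.31).

We want to find x such that P(X ≤ x) = 0.83.

This is the 83rd percentile, which means 83% of values fall below this point.

Using the inverse CDF (quantile function):
x = F⁻¹(0.83) = 1.3526

Verification: P(X ≤ 1.3526) = 0.83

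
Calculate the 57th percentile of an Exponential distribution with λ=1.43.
0.5902

We have X ~ Exponential(λ=1.43).

We want to find x such that P(X ≤ x) = 0.57.

This is the 57th percentile, which means 57% of values fall below this point.

Using the inverse CDF (quantile function):
x = F⁻¹(0.57) = 0.5902

Verification: P(X ≤ 0.5902) = 0.57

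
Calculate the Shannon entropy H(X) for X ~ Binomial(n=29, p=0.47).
2.4075 nats

We have X ~ Binomial(n=29, p=0.47).

The Shannon entropy measures the uncertainty or information content of the distribution.

For a Binomial distribution with n=29, p=0.47:
H(X) = 2.4075 nats

(In bits, this would be 3.4733 bits.)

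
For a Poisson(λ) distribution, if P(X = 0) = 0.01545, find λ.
λ = 4.1701

For a Poisson(λ) distribution, the PMF at 0 is:
P(X = 0) = λ^0 e^(-λ) / 0! = e^(-λ)

Given P(X = 0) = 0.01545:
e^(-λ) = 0.01545
-λ = ln(0.01545)
λ = -ln(0.01545) = 4.1701

Verification: e^(-4.1701) = 0.01545 ✓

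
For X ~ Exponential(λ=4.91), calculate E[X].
0.2037

We have X ~ Exponential(λ=4.91).

For an Exponential distribution with λ=4.91:
E[X] = 0.2037

This is the expected (average) value of X.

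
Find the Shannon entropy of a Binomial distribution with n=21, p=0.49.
2.2476 nats

We have X ~ Binomial(n=21, p=0.49).

The Shannon entropy measures the uncertainty or information content of the distribution.

For a Binomial distribution with n=21, p=0.49:
H(X) = 2.2476 nats

(In bits, this would be 3.2427 bits.)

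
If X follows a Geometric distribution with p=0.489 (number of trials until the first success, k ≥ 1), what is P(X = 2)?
0.249879

We have X ~ Geometric(p=0.489) (number of trials until the first success, k ≥ 1).

For a Geometric distribution, the PMF gives us the probability of each outcome.

Using the PMF formula:
P(X = 2) = 0.249879

Rounded to 4 decimal places: 0.2499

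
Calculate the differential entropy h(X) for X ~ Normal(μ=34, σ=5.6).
3.1417 nats

We have X ~ Normal(μ=34, σ=5.6).

The differential entropy measures the uncertainty or information content of the distribution.

For a Normal distribution with μ=34, σ=5.6:
h(X) = 3.1417 nats

(In bits, this would be 4.5325 bits.)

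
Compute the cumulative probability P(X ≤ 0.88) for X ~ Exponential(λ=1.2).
0.652156

We have X ~ Exponential(λ=1.2).

The CDF gives us P(X ≤ k).

Using the CDF:
P(X ≤ 0.88) = 0.652156

This means there's approximately a 65.2% chance that X is at most 0.88.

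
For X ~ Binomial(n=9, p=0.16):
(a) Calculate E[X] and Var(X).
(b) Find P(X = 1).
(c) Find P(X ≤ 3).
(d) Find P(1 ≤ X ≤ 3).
(a) E[X] = 1.4400, Var(X) = 1.2096
(b) P(X = 1) = 0.356941
(c) P(X ≤ 3) = 0.957981
(d) P(1 ≤ X ≤ 3) = 0.749766

We have X ~ Binomial(n=9, p=0.16).

(a) Moments:
E[X] = 1.4400
Var(X) = 1.2096
σ = √Var(X) = 1.0998

(b) Point probability using PMF:
P(X = 1) = 0.356941

(c) Cumulative probability using CDF:
P(X ≤ 3) = F(3) = 0.957981

(d) Range probability:
P(1 ≤ X ≤ 3) = P(X ≤ 3) - P(X ≤ 0)
                   = F(3) - F(0)
                   = 0.957981 - 0.208216
                   = 0.749766

This means approximately 75.0% of outcomes fall in the interval [1, 3].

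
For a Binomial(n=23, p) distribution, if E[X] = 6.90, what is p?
p = 0.3

For a Binomial(n, p) distribution:
E[X] = n × p

Given n = 23 and E[X] = 6.90:
6.90 = 23 × p
p = 6.90 / 23 = 0.3

Verification: Binomial(23, 0.3) has E[X] = 6.90 ✓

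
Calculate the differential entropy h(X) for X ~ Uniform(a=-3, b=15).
2.8904 nats

We have X ~ Uniform(a=-3, b=15).

The differential entropy measures the uncertainty or information content of the distribution.

For a Uniform distribution with a=-3, b=15:
h(X) = 2.8904 nats

(In bits, this would be 4.1699 bits.)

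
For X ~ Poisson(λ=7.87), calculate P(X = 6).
0.126072

We have X ~ Poisson(λ=7.87).

For a Poisson distribution, the PMF gives us the probability of each outcome.

Using the PMF formula:
P(X = 6) = 0.126072

Rounded to 4 decimal places: 0.1261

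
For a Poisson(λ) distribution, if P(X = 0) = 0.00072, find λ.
λ = 7.2363

For a Poisson(λ) distribution, the PMF at 0 is:
P(X = 0) = λ^0 e^(-λ) / 0! = e^(-λ)

Given P(X = 0) = 0.00072:
e^(-λ) = 0.00072
-λ = ln(0.00072)
λ = -ln(0.00072) = 7.2363

Verification: e^(-7.2363) = 0.00072 ✓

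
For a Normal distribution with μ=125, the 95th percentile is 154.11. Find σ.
σ = 17.6976

For X ~ Normal(μ, σ), the p-th percentile satisfies x = μ + z_p × σ,
where z_p = Φ⁻¹(p) is the standard normal quantile.

Step 1: z_{0.95} = Φ⁻¹(0.95) = 1.6449

Step 2: Solve for σ:
154.11 = 125 + 1.6449 × σ
σ = (154.11 - 125) / 1.6449
σ = 29.11 / 1.6449
σ = 17.6976

Verification: μ + z × σ = 125 + 1.6449 × 17.6976 = 154.11 ✓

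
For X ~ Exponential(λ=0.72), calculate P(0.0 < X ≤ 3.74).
0.932309

We have X ~ Exponential(λ=0.72).

To find P(0.0 < X ≤ 3.74), we use:
P(0.0 < X ≤ 3.74) = P(X ≤ 3.74) - P(X ≤ 0.0)
                 = F(3.74) - F(0.0)
                 = 0.932309 - 0.000000
                 = 0.932309

So there's approximately a 93.2% chance that X falls in this range.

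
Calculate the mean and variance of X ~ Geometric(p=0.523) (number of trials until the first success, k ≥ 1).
E[X] = 1.9120, Var(X) = 1.7439

We have X ~ Geometric(p=0.523) (number of trials until the first success, k ≥ 1).

For a Geometric distribution with p=0.523 (number of trials until the first success, k ≥ 1):

Expected value:
E[X] = 1.9120

Variance:
Var(X) = 1.7439

Standard deviation:
σ = √Var(X) = 1.3206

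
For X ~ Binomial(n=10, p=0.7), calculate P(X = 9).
0.121061

We have X ~ Binomial(n=10, p=0.7).

For a Binomial distribution, the PMF gives us the probability of each outcome.

Using the PMF formula:
P(X = 9) = 0.121061

Rounded to 4 decimal places: 0.1211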